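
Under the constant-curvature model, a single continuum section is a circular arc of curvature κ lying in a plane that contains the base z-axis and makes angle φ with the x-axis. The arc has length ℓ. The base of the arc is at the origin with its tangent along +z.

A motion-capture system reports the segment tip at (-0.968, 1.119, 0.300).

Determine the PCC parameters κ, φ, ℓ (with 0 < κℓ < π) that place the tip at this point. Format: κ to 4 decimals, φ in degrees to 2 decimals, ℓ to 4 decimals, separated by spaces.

ρ = √(x²+y²) = √(-0.968² + 1.119²) = 1.47959
φ = atan2(y, x) mod 360° = atan2(1.119, -0.968) = 130.8617°
|p|² = ρ² + z² = 1.47959² + 0.300² = 2.27919
κ = 2ρ / |p|² = 2×1.47959 / 2.27919 = 1.29835
θ = 2·atan2(ρ, z) = 2·atan2(1.47959, 0.300) = 2.74150 rad
ℓ = θ/κ = 2.74150/1.29835 = 2.11153

1.2983 130.86 2.1115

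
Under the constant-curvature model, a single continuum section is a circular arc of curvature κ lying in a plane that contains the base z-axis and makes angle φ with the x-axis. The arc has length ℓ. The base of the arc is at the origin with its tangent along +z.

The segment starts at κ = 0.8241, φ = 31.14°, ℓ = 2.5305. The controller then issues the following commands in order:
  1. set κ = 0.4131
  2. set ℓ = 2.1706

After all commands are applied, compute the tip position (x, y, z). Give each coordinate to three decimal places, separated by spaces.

initial: κ=0.8241, φ=31.14°, ℓ=2.5305
cmd 1: set κ=0.4131 → (κ,φ,ℓ)=(0.4131,31.14°,2.5305) → tip=(1.0326,0.6239,2.0942)
cmd 2: set ℓ=2.1706 → (κ,φ,ℓ)=(0.4131,31.14°,2.1706) → tip=(0.7786,0.4704,1.8912)

0.779 0.470 1.891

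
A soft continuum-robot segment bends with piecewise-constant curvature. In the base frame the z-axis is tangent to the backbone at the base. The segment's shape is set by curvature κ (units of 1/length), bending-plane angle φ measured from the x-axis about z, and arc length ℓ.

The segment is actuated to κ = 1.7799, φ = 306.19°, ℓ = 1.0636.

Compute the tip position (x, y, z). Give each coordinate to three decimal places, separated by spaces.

0.437 -0.597 0.533

θ = κ·ℓ = 1.7799 × 1.0636 = 1.89310 rad
ρ = (1 − cos θ)/κ = (1 − -0.31675)/1.7799 = 0.73979
z = sin θ / κ = 0.94851/1.7799 = 0.53290
x = ρ cos φ = 0.73979 × cos(306.19°) = 0.43682
y = ρ sin φ = 0.73979 × sin(306.19°) = -0.59706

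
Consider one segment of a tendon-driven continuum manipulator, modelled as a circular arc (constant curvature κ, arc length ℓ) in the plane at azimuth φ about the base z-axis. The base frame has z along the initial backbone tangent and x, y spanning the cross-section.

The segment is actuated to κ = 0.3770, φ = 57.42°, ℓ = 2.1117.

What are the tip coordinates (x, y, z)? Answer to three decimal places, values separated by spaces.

0.429 0.672 1.896

θ = κ·ℓ = 0.3770 × 2.1117 = 0.79611 rad
ρ = (1 − cos θ)/κ = (1 − 0.69949)/0.3770 = 0.79711
z = sin θ / κ = 0.71464/0.3770 = 1.89560
x = ρ cos φ = 0.79711 × cos(57.42°) = 0.42922
y = ρ sin φ = 0.79711 × sin(57.42°) = 0.67167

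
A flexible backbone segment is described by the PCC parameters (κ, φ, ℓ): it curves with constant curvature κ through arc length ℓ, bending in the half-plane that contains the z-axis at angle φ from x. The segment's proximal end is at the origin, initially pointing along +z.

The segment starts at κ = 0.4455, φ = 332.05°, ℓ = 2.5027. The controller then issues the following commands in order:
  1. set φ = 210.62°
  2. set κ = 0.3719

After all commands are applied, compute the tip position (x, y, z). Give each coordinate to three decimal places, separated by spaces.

initial: κ=0.4455, φ=332.05°, ℓ=2.5027
cmd 1: set φ=210.62° → (κ,φ,ℓ)=(0.4455,210.62°,2.5027) → tip=(-1.0813,-0.6400,2.0155)
cmd 2: set κ=0.3719 → (κ,φ,ℓ)=(0.3719,210.62°,2.5027) → tip=(-0.9320,-0.5516,2.1567)

-0.932 -0.552 2.157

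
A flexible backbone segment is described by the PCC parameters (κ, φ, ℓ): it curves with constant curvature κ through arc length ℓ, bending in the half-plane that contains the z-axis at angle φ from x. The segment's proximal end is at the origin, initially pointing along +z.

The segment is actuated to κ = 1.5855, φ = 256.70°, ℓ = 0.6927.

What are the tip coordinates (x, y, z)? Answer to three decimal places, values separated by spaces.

-0.079 -0.334 0.562

θ = κ·ℓ = 1.5855 × 0.6927 = 1.09828 rad
ρ = (1 − cos θ)/κ = (1 − 0.45513)/1.5855 = 0.34366
z = sin θ / κ = 0.89042/1.5855 = 0.56160
x = ρ cos φ = 0.34366 × cos(256.70°) = -0.07906
y = ρ sin φ = 0.34366 × sin(256.70°) = -0.33444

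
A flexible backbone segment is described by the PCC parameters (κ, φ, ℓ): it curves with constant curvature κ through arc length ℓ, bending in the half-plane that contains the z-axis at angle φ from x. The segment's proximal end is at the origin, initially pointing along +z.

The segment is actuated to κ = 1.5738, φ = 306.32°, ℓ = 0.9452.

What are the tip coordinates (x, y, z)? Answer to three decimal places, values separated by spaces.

θ = κ·ℓ = 1.5738 × 0.9452 = 1.48756 rad
ρ = (1 − cos θ)/κ = (1 − 0.08314)/1.5738 = 0.58257
z = sin θ / κ = 0.99654/1.5738 = 0.63320
x = ρ cos φ = 0.58257 × cos(306.32°) = 0.34506
y = ρ sin φ = 0.58257 × sin(306.32°) = -0.46939

0.345 -0.469 0.633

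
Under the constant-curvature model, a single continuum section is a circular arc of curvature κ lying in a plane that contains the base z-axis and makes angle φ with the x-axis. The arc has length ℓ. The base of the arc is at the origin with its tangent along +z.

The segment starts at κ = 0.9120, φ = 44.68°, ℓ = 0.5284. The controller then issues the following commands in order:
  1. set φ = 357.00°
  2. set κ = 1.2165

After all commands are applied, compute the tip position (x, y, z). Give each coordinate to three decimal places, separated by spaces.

0.164 -0.009 0.493

initial: κ=0.9120, φ=44.68°, ℓ=0.5284
cmd 1: set φ=357.00° → (κ,φ,ℓ)=(0.9120,357.00°,0.5284) → tip=(0.1247,-0.0065,0.5082)
cmd 2: set κ=1.2165 → (κ,φ,ℓ)=(1.2165,357.00°,0.5284) → tip=(0.1638,-0.0086,0.4928)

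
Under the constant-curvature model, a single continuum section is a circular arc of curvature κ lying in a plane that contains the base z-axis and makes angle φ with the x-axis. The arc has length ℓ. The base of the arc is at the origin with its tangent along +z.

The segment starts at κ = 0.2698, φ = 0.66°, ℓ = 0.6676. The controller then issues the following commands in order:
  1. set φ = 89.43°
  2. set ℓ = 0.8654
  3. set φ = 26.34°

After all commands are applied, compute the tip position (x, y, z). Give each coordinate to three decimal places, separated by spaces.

initial: κ=0.2698, φ=0.66°, ℓ=0.6676
cmd 1: set φ=89.43° → (κ,φ,ℓ)=(0.2698,89.43°,0.6676) → tip=(0.0006,0.0600,0.6640)
cmd 2: set ℓ=0.8654 → (κ,φ,ℓ)=(0.2698,89.43°,0.8654) → tip=(0.0010,0.1006,0.8576)
cmd 3: set φ=26.34° → (κ,φ,ℓ)=(0.2698,26.34°,0.8654) → tip=(0.0901,0.0446,0.8576)

0.090 0.045 0.858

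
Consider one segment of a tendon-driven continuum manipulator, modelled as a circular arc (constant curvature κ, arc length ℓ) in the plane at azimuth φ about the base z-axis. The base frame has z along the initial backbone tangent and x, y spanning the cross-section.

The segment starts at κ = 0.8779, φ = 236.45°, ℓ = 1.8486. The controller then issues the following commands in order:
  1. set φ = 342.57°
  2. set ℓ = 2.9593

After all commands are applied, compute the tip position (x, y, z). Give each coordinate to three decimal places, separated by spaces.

2.017 -0.633 0.589

initial: κ=0.8779, φ=236.45°, ℓ=1.8486
cmd 1: set φ=342.57° → (κ,φ,ℓ)=(0.8779,342.57°,1.8486) → tip=(1.1434,-0.3590,1.1375)
cmd 2: set ℓ=2.9593 → (κ,φ,ℓ)=(0.8779,342.57°,2.9593) → tip=(2.0169,-0.6332,0.5892)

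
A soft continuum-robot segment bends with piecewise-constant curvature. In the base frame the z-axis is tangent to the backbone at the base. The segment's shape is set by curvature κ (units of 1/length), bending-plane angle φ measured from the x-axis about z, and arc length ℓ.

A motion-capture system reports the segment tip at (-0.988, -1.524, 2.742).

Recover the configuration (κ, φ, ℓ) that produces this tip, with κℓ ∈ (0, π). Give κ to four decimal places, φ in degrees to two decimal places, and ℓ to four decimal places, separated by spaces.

ρ = √(x²+y²) = √(-0.988² + -1.524²) = 1.81624
φ = atan2(y, x) mod 360° = atan2(-1.524, -0.988) = 237.0449°
|p|² = ρ² + z² = 1.81624² + 2.742² = 10.81728
κ = 2ρ / |p|² = 2×1.81624 / 10.81728 = 0.33580
θ = 2·atan2(ρ, z) = 2·atan2(1.81624, 2.742) = 1.17005 rad
ℓ = θ/κ = 1.17005/0.33580 = 3.48435

0.3358 237.04 3.4843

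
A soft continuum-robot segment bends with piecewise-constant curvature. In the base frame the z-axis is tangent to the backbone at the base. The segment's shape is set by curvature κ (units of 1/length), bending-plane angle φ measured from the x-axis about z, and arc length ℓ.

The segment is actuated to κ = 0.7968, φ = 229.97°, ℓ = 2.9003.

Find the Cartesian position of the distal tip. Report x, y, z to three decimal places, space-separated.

-1.352 -1.609 0.927

θ = κ·ℓ = 0.7968 × 2.9003 = 2.31096 rad
ρ = (1 − cos θ)/κ = (1 − -0.67441)/0.7968 = 2.10142
z = sin θ / κ = 0.73836/0.7968 = 0.92666
x = ρ cos φ = 2.10142 × cos(229.97°) = -1.35161
y = ρ sin φ = 2.10142 × sin(229.97°) = -1.60907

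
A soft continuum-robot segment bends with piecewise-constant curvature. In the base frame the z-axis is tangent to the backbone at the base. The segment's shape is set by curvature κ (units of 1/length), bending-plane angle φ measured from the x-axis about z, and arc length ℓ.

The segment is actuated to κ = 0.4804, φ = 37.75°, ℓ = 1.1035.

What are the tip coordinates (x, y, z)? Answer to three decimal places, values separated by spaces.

0.226 0.175 1.053

θ = κ·ℓ = 0.4804 × 1.1035 = 0.53012 rad
ρ = (1 − cos θ)/κ = (1 − 0.86275)/0.4804 = 0.28571
z = sin θ / κ = 0.50564/0.4804 = 1.05254
x = ρ cos φ = 0.28571 × cos(37.75°) = 0.22591
y = ρ sin φ = 0.28571 × sin(37.75°) = 0.17492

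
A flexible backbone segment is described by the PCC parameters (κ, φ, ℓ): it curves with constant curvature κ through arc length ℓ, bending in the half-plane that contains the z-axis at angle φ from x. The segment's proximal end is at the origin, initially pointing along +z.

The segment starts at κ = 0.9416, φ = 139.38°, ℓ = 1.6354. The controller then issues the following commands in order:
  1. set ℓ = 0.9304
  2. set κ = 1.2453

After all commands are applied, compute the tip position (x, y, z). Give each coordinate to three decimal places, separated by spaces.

initial: κ=0.9416, φ=139.38°, ℓ=1.6354
cmd 1: set ℓ=0.9304 → (κ,φ,ℓ)=(0.9416,139.38°,0.9304) → tip=(-0.2901,0.2488,0.8159)
cmd 2: set κ=1.2453 → (κ,φ,ℓ)=(1.2453,139.38°,0.9304) → tip=(-0.3654,0.3134,0.7358)

-0.365 0.313 0.736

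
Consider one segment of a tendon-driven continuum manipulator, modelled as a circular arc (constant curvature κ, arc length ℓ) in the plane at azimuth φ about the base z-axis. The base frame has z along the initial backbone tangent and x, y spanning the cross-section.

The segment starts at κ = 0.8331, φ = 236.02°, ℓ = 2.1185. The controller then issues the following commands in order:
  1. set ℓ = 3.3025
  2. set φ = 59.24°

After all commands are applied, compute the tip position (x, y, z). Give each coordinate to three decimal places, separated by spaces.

1.182 1.985 0.457

initial: κ=0.8331, φ=236.02°, ℓ=2.1185
cmd 1: set ℓ=3.3025 → (κ,φ,ℓ)=(0.8331,236.02°,3.3025) → tip=(-1.2913,-1.9159,0.4567)
cmd 2: set φ=59.24° → (κ,φ,ℓ)=(0.8331,59.24°,3.3025) → tip=(1.1816,1.9854,0.4567)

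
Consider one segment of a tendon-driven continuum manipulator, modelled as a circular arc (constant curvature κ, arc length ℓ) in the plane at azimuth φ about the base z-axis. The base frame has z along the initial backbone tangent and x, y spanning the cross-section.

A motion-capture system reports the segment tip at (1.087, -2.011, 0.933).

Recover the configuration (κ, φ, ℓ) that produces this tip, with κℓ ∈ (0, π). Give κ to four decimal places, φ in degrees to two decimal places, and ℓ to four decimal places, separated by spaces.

0.7500 298.39 3.1556

ρ = √(x²+y²) = √(1.087² + -2.011²) = 2.28598
φ = atan2(y, x) mod 360° = atan2(-2.011, 1.087) = 298.3924°
|p|² = ρ² + z² = 2.28598² + 0.933² = 6.09618
κ = 2ρ / |p|² = 2×2.28598 / 6.09618 = 0.74997
θ = 2·atan2(ρ, z) = 2·atan2(2.28598, 0.933) = 2.36658 rad
ℓ = θ/κ = 2.36658/0.74997 = 3.15557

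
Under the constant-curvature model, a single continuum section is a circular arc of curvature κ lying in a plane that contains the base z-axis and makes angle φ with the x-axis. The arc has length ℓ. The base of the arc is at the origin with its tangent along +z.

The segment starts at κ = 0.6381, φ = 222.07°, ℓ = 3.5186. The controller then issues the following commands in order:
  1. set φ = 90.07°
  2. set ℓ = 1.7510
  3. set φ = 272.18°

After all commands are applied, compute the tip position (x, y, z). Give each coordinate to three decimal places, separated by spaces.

0.033 -0.880 1.409

initial: κ=0.6381, φ=222.07°, ℓ=3.5186
cmd 1: set φ=90.07° → (κ,φ,ℓ)=(0.6381,90.07°,3.5186) → tip=(-0.0031,2.5458,1.2241)
cmd 2: set ℓ=1.7510 → (κ,φ,ℓ)=(0.6381,90.07°,1.7510) → tip=(-0.0011,0.8806,1.4088)
cmd 3: set φ=272.18° → (κ,φ,ℓ)=(0.6381,272.18°,1.7510) → tip=(0.0335,-0.8799,1.4088)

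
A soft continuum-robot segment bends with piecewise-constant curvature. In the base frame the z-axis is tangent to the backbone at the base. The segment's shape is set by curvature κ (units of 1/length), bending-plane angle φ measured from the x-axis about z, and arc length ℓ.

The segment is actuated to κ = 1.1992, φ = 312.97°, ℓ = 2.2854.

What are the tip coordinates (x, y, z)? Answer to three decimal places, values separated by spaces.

θ = κ·ℓ = 1.1992 × 2.2854 = 2.74065 rad
ρ = (1 − cos θ)/κ = (1 − -0.92069)/1.1992 = 1.60165
z = sin θ / κ = 0.39028/1.1992 = 0.32545
x = ρ cos φ = 1.60165 × cos(312.97°) = 1.09171
y = ρ sin φ = 1.60165 × sin(312.97°) = -1.17194

1.092 -1.172 0.325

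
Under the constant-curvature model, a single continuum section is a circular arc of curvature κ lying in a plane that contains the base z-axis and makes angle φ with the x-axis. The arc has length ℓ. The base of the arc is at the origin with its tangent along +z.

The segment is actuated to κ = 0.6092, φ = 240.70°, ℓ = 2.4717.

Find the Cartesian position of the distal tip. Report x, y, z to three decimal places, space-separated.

θ = κ·ℓ = 0.6092 × 2.4717 = 1.50576 rad
ρ = (1 − cos θ)/κ = (1 − 0.06499)/0.6092 = 1.53481
z = sin θ / κ = 0.99789/0.6092 = 1.63803
x = ρ cos φ = 1.53481 × cos(240.70°) = -0.75111
y = ρ sin φ = 1.53481 × sin(240.70°) = -1.33846

-0.751 -1.338 1.638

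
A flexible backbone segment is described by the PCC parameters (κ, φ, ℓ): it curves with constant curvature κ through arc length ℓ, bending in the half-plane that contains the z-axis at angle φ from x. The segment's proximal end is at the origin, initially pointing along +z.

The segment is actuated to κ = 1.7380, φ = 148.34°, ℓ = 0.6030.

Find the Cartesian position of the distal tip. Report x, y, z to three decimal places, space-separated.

θ = κ·ℓ = 1.7380 × 0.6030 = 1.04801 rad
ρ = (1 − cos θ)/κ = (1 − 0.49929)/1.7380 = 0.28809
z = sin θ / κ = 0.86643/1.7380 = 0.49852
x = ρ cos φ = 0.28809 × cos(148.34°) = -0.24522
y = ρ sin φ = 0.28809 × sin(148.34°) = 0.15121

-0.245 0.151 0.499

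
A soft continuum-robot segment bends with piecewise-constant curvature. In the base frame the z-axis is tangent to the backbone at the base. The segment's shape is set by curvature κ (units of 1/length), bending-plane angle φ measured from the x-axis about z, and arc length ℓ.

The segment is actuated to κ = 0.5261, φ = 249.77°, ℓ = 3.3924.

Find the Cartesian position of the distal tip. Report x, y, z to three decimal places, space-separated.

-0.797 -2.162 1.857

θ = κ·ℓ = 0.5261 × 3.3924 = 1.78474 rad
ρ = (1 − cos θ)/κ = (1 − -0.21232)/0.5261 = 2.30435
z = sin θ / κ = 0.97720/0.5261 = 1.85744
x = ρ cos φ = 2.30435 × cos(249.77°) = -0.79682
y = ρ sin φ = 2.30435 × sin(249.77°) = -2.16220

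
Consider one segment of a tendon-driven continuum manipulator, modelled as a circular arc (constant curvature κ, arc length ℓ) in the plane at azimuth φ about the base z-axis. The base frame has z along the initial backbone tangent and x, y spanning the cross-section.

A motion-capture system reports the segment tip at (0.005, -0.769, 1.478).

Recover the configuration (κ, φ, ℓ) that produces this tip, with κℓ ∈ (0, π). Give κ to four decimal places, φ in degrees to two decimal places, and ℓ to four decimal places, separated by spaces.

0.5541 270.37 1.7318

ρ = √(x²+y²) = √(0.005² + -0.769²) = 0.76902
φ = atan2(y, x) mod 360° = atan2(-0.769, 0.005) = 270.3725°
|p|² = ρ² + z² = 0.76902² + 1.478² = 2.77587
κ = 2ρ / |p|² = 2×0.76902 / 2.77587 = 0.55407
θ = 2·atan2(ρ, z) = 2·atan2(0.76902, 1.478) = 0.95952 rad
ℓ = θ/κ = 0.95952/0.55407 = 1.73177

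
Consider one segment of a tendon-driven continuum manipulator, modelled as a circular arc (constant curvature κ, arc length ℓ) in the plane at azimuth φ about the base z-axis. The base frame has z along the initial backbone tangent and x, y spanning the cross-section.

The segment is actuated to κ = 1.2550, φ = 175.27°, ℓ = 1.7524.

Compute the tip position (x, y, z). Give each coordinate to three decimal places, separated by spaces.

-1.261 0.104 0.645

θ = κ·ℓ = 1.2550 × 1.7524 = 2.19926 rad
ρ = (1 − cos θ)/κ = (1 − -0.58790)/1.2550 = 1.26526
z = sin θ / κ = 0.80893/1.2550 = 0.64457
x = ρ cos φ = 1.26526 × cos(175.27°) = -1.26095
y = ρ sin φ = 1.26526 × sin(175.27°) = 0.10433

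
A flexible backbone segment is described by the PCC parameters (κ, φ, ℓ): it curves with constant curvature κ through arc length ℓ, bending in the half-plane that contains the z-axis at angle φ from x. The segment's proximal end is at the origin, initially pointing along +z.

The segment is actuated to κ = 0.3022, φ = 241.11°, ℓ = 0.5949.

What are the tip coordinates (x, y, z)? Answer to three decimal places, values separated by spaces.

θ = κ·ℓ = 0.3022 × 0.5949 = 0.17978 rad
ρ = (1 − cos θ)/κ = (1 − 0.98388)/0.3022 = 0.05333
z = sin θ / κ = 0.17881/0.3022 = 0.59170
x = ρ cos φ = 0.05333 × cos(241.11°) = -0.02577
y = ρ sin φ = 0.05333 × sin(241.11°) = -0.04669

-0.026 -0.047 0.592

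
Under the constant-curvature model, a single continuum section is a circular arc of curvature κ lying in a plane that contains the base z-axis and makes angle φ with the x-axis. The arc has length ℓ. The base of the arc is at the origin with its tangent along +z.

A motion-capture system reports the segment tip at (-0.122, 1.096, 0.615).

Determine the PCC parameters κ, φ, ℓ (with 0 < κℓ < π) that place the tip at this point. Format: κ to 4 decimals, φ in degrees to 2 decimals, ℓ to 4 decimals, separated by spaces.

ρ = √(x²+y²) = √(-0.122² + 1.096²) = 1.10277
φ = atan2(y, x) mod 360° = atan2(1.096, -0.122) = 96.3517°
|p|² = ρ² + z² = 1.10277² + 0.615² = 1.59433
κ = 2ρ / |p|² = 2×1.10277 / 1.59433 = 1.38337
θ = 2·atan2(ρ, z) = 2·atan2(1.10277, 0.615) = 2.12414 rad
ℓ = θ/κ = 2.12414/1.38337 = 1.53549

1.3834 96.35 1.5355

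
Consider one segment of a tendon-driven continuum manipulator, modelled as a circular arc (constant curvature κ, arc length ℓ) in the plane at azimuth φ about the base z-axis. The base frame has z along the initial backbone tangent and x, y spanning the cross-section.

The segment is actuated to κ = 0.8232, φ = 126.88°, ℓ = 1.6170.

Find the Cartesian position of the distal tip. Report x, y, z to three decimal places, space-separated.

-0.556 0.741 1.180

θ = κ·ℓ = 0.8232 × 1.6170 = 1.33111 rad
ρ = (1 − cos θ)/κ = (1 − 0.23739)/0.8232 = 0.92639
z = sin θ / κ = 0.97141/0.8232 = 1.18005
x = ρ cos φ = 0.92639 × cos(126.88°) = -0.55597
y = ρ sin φ = 0.92639 × sin(126.88°) = 0.74102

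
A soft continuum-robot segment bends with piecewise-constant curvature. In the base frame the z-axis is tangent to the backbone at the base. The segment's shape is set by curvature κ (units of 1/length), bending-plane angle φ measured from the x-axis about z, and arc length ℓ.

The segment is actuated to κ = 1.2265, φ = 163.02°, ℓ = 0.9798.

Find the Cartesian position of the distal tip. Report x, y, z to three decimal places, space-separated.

-0.498 0.152 0.760

θ = κ·ℓ = 1.2265 × 0.9798 = 1.20172 rad
ρ = (1 − cos θ)/κ = (1 − 0.36075)/1.2265 = 0.52120
z = sin θ / κ = 0.93266/1.2265 = 0.76043
x = ρ cos φ = 0.52120 × cos(163.02°) = -0.49848
y = ρ sin φ = 0.52120 × sin(163.02°) = 0.15221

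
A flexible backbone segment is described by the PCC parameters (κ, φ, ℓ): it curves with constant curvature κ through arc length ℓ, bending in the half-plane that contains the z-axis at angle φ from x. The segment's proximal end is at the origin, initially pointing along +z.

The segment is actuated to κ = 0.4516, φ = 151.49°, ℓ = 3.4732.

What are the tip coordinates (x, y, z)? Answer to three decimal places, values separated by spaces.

θ = κ·ℓ = 0.4516 × 3.4732 = 1.56850 rad
ρ = (1 − cos θ)/κ = (1 − 0.00230)/0.4516 = 2.20926
z = sin θ / κ = 1.00000/0.4516 = 2.21434
x = ρ cos φ = 2.20926 × cos(151.49°) = -1.94135
y = ρ sin φ = 2.20926 × sin(151.49°) = 1.05451

-1.941 1.055 2.214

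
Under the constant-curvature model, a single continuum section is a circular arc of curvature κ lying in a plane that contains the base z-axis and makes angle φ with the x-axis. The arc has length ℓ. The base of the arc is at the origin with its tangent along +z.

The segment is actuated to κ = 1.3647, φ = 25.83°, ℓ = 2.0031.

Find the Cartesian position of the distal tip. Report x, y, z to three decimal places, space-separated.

θ = κ·ℓ = 1.3647 × 2.0031 = 2.73363 rad
ρ = (1 − cos θ)/κ = (1 − -0.91793)/1.3647 = 1.40539
z = sin θ / κ = 0.39674/1.3647 = 0.29072
x = ρ cos φ = 1.40539 × cos(25.83°) = 1.26498
y = ρ sin φ = 1.40539 × sin(25.83°) = 0.61233

1.265 0.612 0.291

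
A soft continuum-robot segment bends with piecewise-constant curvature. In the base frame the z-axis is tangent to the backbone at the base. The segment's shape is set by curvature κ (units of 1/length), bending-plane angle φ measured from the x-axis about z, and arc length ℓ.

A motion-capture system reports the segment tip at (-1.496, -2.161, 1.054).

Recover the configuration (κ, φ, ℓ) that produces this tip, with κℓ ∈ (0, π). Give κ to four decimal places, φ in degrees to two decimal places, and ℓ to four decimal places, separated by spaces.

0.6555 235.31 3.6289

ρ = √(x²+y²) = √(-1.496² + -2.161²) = 2.62830
φ = atan2(y, x) mod 360° = atan2(-2.161, -1.496) = 235.3062°
|p|² = ρ² + z² = 2.62830² + 1.054² = 8.01885
κ = 2ρ / |p|² = 2×2.62830 / 8.01885 = 0.65553
θ = 2·atan2(ρ, z) = 2·atan2(2.62830, 1.054) = 2.37882 rad
ℓ = θ/κ = 2.37882/0.65553 = 3.62886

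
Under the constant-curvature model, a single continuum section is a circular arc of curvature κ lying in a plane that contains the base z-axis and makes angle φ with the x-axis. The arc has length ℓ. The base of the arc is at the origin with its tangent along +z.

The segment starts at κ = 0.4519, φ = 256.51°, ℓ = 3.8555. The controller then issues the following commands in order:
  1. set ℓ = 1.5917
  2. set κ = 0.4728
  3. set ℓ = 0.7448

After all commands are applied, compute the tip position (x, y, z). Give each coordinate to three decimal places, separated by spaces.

initial: κ=0.4519, φ=256.51°, ℓ=3.8555
cmd 1: set ℓ=1.5917 → (κ,φ,ℓ)=(0.4519,256.51°,1.5917) → tip=(-0.1279,-0.5331,1.4580)
cmd 2: set κ=0.4728 → (κ,φ,ℓ)=(0.4728,256.51°,1.5917) → tip=(-0.1332,-0.5554,1.4457)
cmd 3: set ℓ=0.7448 → (κ,φ,ℓ)=(0.4728,256.51°,0.7448) → tip=(-0.0303,-0.1262,0.7295)

-0.030 -0.126 0.730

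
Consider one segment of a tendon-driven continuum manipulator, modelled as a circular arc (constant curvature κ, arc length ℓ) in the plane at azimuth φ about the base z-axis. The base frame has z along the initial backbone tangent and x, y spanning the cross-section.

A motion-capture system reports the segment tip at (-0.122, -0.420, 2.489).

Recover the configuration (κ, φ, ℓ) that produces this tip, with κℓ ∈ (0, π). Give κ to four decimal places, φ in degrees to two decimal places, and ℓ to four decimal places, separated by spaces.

ρ = √(x²+y²) = √(-0.122² + -0.420²) = 0.43736
φ = atan2(y, x) mod 360° = atan2(-0.420, -0.122) = 253.8027°
|p|² = ρ² + z² = 0.43736² + 2.489² = 6.38640
κ = 2ρ / |p|² = 2×0.43736 / 6.38640 = 0.13697
θ = 2·atan2(ρ, z) = 2·atan2(0.43736, 2.489) = 0.34788 rad
ℓ = θ/κ = 0.34788/0.13697 = 2.53992

0.1370 253.80 2.5399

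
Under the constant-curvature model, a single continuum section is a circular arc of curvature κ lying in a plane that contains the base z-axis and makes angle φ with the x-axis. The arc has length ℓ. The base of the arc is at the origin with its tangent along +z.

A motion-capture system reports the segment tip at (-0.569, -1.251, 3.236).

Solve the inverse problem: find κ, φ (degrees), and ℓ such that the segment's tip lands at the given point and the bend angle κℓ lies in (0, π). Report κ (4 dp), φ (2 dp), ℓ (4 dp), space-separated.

ρ = √(x²+y²) = √(-0.569² + -1.251²) = 1.37432
φ = atan2(y, x) mod 360° = atan2(-1.251, -0.569) = 245.5422°
|p|² = ρ² + z² = 1.37432² + 3.236² = 12.36046
κ = 2ρ / |p|² = 2×1.37432 / 12.36046 = 0.22237
θ = 2·atan2(ρ, z) = 2·atan2(1.37432, 3.236) = 0.80323 rad
ℓ = θ/κ = 0.80323/0.22237 = 3.61207

0.2224 245.54 3.6121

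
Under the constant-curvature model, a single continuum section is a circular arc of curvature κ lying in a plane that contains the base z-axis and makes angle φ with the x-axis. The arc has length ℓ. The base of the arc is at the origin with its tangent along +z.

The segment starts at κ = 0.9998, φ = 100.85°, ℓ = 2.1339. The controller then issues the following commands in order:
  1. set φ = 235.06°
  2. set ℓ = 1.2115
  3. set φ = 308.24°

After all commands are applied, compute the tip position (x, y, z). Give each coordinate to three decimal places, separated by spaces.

initial: κ=0.9998, φ=100.85°, ℓ=2.1339
cmd 1: set φ=235.06° → (κ,φ,ℓ)=(0.9998,235.06°,2.1339) → tip=(-0.8784,-1.2573,0.8460)
cmd 2: set ℓ=1.2115 → (κ,φ,ℓ)=(0.9998,235.06°,1.2115) → tip=(-0.3713,-0.5314,0.9362)
cmd 3: set φ=308.24° → (κ,φ,ℓ)=(0.9998,308.24°,1.2115) → tip=(0.4013,-0.5092,0.9362)

0.401 -0.509 0.936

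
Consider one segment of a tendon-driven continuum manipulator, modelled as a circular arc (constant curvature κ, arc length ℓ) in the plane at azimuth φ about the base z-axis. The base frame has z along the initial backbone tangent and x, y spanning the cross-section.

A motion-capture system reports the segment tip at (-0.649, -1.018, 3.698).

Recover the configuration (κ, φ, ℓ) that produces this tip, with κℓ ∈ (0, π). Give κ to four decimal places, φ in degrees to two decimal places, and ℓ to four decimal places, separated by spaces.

0.1596 237.48 3.9554

ρ = √(x²+y²) = √(-0.649² + -1.018²) = 1.20728
φ = atan2(y, x) mod 360° = atan2(-1.018, -0.649) = 237.4815°
|p|² = ρ² + z² = 1.20728² + 3.698² = 15.13273
κ = 2ρ / |p|² = 2×1.20728 / 15.13273 = 0.15956
θ = 2·atan2(ρ, z) = 2·atan2(1.20728, 3.698) = 0.63112 rad
ℓ = θ/κ = 0.63112/0.15956 = 3.95540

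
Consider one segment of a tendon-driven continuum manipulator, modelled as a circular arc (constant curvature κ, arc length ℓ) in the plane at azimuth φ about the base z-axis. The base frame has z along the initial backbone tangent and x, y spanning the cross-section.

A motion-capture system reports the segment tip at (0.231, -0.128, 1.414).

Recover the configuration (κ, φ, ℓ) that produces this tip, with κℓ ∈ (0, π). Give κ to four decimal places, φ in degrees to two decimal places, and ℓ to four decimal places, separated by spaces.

0.2553 331.01 1.4467

ρ = √(x²+y²) = √(0.231² + -0.128²) = 0.26409
φ = atan2(y, x) mod 360° = atan2(-0.128, 0.231) = 331.0086°
|p|² = ρ² + z² = 0.26409² + 1.414² = 2.06914
κ = 2ρ / |p|² = 2×0.26409 / 2.06914 = 0.25527
θ = 2·atan2(ρ, z) = 2·atan2(0.26409, 1.414) = 0.36929 rad
ℓ = θ/κ = 0.36929/0.25527 = 1.44666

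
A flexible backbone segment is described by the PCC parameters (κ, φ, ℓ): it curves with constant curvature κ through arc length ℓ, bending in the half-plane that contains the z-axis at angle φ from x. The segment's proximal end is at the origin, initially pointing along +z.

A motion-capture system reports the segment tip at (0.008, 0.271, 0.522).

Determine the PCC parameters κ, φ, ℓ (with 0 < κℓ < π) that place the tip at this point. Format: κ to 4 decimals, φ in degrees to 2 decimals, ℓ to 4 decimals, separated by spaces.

ρ = √(x²+y²) = √(0.008² + 0.271²) = 0.27112
φ = atan2(y, x) mod 360° = atan2(0.271, 0.008) = 88.3091°
|p|² = ρ² + z² = 0.27112² + 0.522² = 0.34599
κ = 2ρ / |p|² = 2×0.27112 / 0.34599 = 1.56721
θ = 2·atan2(ρ, z) = 2·atan2(0.27112, 0.522) = 0.95807 rad
ℓ = θ/κ = 0.95807/1.56721 = 0.61132

1.5672 88.31 0.6113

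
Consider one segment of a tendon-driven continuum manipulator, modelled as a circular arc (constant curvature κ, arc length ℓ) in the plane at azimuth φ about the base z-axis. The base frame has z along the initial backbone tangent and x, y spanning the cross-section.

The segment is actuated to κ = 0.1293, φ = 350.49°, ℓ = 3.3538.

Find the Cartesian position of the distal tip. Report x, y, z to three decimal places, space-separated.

θ = κ·ℓ = 0.1293 × 3.3538 = 0.43365 rad
ρ = (1 − cos θ)/κ = (1 − 0.90744)/0.1293 = 0.71586
z = sin θ / κ = 0.42018/0.1293 = 3.24967
x = ρ cos φ = 0.71586 × cos(350.49°) = 0.70602
y = ρ sin φ = 0.71586 × sin(350.49°) = -0.11827

0.706 -0.118 3.250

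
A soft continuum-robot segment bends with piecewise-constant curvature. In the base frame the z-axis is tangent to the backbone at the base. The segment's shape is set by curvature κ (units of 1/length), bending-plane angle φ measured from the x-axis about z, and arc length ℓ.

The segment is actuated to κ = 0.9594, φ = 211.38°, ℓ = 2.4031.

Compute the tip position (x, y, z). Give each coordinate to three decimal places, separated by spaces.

-1.486 -0.907 0.773

θ = κ·ℓ = 0.9594 × 2.4031 = 2.30553 rad
ρ = (1 − cos θ)/κ = (1 − -0.67039)/0.9594 = 1.74108
z = sin θ / κ = 0.74201/0.9594 = 0.77341
x = ρ cos φ = 1.74108 × cos(211.38°) = -1.48642
y = ρ sin φ = 1.74108 × sin(211.38°) = -0.90660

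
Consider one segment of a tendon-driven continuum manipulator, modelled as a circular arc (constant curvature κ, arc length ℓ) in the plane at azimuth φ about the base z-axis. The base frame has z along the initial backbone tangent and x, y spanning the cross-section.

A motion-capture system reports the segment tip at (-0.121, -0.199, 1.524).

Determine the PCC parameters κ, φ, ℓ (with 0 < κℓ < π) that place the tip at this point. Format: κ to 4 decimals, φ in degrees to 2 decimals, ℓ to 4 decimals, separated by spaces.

ρ = √(x²+y²) = √(-0.121² + -0.199²) = 0.23290
φ = atan2(y, x) mod 360° = atan2(-0.199, -0.121) = 238.6987°
|p|² = ρ² + z² = 0.23290² + 1.524² = 2.37682
κ = 2ρ / |p|² = 2×0.23290 / 2.37682 = 0.19598
θ = 2·atan2(ρ, z) = 2·atan2(0.23290, 1.524) = 0.30330 rad
ℓ = θ/κ = 0.30330/0.19598 = 1.54762

0.1960 238.70 1.5476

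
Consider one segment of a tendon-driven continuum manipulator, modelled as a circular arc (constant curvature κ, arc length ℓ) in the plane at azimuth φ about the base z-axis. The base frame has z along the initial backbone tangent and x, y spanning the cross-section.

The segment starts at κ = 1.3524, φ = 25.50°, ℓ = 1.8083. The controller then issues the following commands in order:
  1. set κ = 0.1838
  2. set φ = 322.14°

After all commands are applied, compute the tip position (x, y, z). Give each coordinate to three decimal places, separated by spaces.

initial: κ=1.3524, φ=25.50°, ℓ=1.8083
cmd 1: set κ=0.1838 → (κ,φ,ℓ)=(0.1838,25.50°,1.8083) → tip=(0.2687,0.1282,1.7752)
cmd 2: set φ=322.14° → (κ,φ,ℓ)=(0.1838,322.14°,1.8083) → tip=(0.2351,-0.1827,1.7752)

0.235 -0.183 1.775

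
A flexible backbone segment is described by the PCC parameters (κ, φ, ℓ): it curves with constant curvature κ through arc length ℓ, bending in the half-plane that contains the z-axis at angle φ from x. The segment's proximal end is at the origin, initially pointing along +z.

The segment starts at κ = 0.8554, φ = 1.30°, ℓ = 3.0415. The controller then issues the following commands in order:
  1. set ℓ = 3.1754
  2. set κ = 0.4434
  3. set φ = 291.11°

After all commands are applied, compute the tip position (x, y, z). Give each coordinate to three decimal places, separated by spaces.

initial: κ=0.8554, φ=1.30°, ℓ=3.0415
cmd 1: set ℓ=3.1754 → (κ,φ,ℓ)=(0.8554,1.30°,3.1754) → tip=(2.2333,0.0507,0.4824)
cmd 2: set κ=0.4434 → (κ,φ,ℓ)=(0.4434,1.30°,3.1754) → tip=(1.8892,0.0429,2.2255)
cmd 3: set φ=291.11° → (κ,φ,ℓ)=(0.4434,291.11°,3.1754) → tip=(0.6806,-1.7629,2.2255)

0.681 -1.763 2.225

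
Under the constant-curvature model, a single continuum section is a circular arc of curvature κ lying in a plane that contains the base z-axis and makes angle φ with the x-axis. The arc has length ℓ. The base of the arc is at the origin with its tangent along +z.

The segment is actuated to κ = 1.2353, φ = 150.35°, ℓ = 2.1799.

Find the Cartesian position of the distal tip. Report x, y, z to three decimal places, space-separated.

-1.337 0.761 0.351

θ = κ·ℓ = 1.2353 × 2.1799 = 2.69283 rad
ρ = (1 − cos θ)/κ = (1 − -0.90098)/1.2353 = 1.53889
z = sin θ / κ = 0.43385/1.2353 = 0.35121
x = ρ cos φ = 1.53889 × cos(150.35°) = -1.33739
y = ρ sin φ = 1.53889 × sin(150.35°) = 0.76129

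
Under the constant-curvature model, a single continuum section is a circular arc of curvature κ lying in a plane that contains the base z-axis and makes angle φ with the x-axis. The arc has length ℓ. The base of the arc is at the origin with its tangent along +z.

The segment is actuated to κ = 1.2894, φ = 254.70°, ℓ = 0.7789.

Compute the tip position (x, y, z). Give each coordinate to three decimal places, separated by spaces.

-0.095 -0.347 0.654

θ = κ·ℓ = 1.2894 × 0.7789 = 1.00431 rad
ρ = (1 − cos θ)/κ = (1 − 0.53667)/1.2894 = 0.35934
z = sin θ / κ = 0.84379/1.2894 = 0.65441
x = ρ cos φ = 0.35934 × cos(254.70°) = -0.09482
y = ρ sin φ = 0.35934 × sin(254.70°) = -0.34660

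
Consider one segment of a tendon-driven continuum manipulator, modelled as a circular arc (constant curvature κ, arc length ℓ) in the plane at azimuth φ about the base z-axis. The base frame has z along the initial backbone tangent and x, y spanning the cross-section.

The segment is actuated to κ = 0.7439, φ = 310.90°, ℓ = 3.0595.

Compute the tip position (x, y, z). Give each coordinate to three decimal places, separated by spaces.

θ = κ·ℓ = 0.7439 × 3.0595 = 2.27596 rad
ρ = (1 − cos θ)/κ = (1 − -0.64816)/0.7439 = 2.21557
z = sin θ / κ = 0.76150/0.7439 = 1.02366
x = ρ cos φ = 2.21557 × cos(310.90°) = 1.45062
y = ρ sin φ = 2.21557 × sin(310.90°) = -1.67464

1.451 -1.675 1.024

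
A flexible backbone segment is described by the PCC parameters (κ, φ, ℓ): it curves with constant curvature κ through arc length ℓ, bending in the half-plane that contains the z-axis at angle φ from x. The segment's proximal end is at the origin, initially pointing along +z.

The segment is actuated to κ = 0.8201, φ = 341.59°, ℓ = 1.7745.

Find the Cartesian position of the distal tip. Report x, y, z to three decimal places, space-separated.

θ = κ·ℓ = 0.8201 × 1.7745 = 1.45527 rad
ρ = (1 − cos θ)/κ = (1 − 0.11527)/0.8201 = 1.07880
z = sin θ / κ = 0.99333/0.8201 = 1.21124
x = ρ cos φ = 1.07880 × cos(341.59°) = 1.02359
y = ρ sin φ = 1.07880 × sin(341.59°) = -0.34070

1.024 -0.341 1.211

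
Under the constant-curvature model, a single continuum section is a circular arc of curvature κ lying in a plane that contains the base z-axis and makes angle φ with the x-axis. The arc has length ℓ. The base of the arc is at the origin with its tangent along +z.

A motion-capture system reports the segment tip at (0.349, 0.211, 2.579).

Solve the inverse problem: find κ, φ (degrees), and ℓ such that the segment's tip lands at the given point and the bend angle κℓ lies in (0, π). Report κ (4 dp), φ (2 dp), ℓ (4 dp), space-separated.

ρ = √(x²+y²) = √(0.349² + 0.211²) = 0.40783
φ = atan2(y, x) mod 360° = atan2(0.211, 0.349) = 31.1565°
|p|² = ρ² + z² = 0.40783² + 2.579² = 6.81756
κ = 2ρ / |p|² = 2×0.40783 / 6.81756 = 0.11964
θ = 2·atan2(ρ, z) = 2·atan2(0.40783, 2.579) = 0.31367 rad
ℓ = θ/κ = 0.31367/0.11964 = 2.62178

0.1196 31.16 2.6218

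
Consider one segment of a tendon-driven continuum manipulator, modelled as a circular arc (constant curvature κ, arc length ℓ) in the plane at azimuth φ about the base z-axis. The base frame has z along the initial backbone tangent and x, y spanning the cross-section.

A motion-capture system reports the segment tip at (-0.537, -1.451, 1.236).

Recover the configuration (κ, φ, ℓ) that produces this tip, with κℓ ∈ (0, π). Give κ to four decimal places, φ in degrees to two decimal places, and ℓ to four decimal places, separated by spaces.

0.7891 249.69 2.2729

ρ = √(x²+y²) = √(-0.537² + -1.451²) = 1.54718
φ = atan2(y, x) mod 360° = atan2(-1.451, -0.537) = 249.6910°
|p|² = ρ² + z² = 1.54718² + 1.236² = 3.92147
κ = 2ρ / |p|² = 2×1.54718 / 3.92147 = 0.78908
θ = 2·atan2(ρ, z) = 2·atan2(1.54718, 1.236) = 1.79349 rad
ℓ = θ/κ = 1.79349/0.78908 = 2.27287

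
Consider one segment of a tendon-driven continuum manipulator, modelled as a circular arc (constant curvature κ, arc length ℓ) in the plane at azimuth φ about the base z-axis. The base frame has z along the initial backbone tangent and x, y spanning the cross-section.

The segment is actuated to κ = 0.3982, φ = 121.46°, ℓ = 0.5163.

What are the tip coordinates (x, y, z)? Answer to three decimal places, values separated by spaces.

-0.028 0.045 0.513

θ = κ·ℓ = 0.3982 × 0.5163 = 0.20559 rad
ρ = (1 − cos θ)/κ = (1 − 0.97894)/0.3982 = 0.05289
z = sin θ / κ = 0.20415/0.3982 = 0.51267
x = ρ cos φ = 0.05289 × cos(121.46°) = -0.02760
y = ρ sin φ = 0.05289 × sin(121.46°) = 0.04511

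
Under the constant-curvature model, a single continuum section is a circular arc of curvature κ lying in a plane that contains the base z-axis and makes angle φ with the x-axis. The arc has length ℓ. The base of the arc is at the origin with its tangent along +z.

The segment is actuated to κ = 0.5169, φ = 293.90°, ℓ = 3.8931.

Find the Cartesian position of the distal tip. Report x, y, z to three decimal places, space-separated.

1.119 -2.525 1.749

θ = κ·ℓ = 0.5169 × 3.8931 = 2.01234 rad
ρ = (1 − cos θ)/κ = (1 − -0.42734)/0.5169 = 2.76134
z = sin θ / κ = 0.90409/0.5169 = 1.74906
x = ρ cos φ = 2.76134 × cos(293.90°) = 1.11874
y = ρ sin φ = 2.76134 × sin(293.90°) = -2.52457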